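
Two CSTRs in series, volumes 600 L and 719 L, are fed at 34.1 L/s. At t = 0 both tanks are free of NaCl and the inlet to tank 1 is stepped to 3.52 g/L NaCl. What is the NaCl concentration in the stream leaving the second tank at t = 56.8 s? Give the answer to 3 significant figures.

Each tank obeys Vᵢ dCᵢ/dt = Q(Cᵢ₋₁ − Cᵢ), so τᵢ = Vᵢ/Q.
τ₁ = 600/34.1 = 17.595 s; τ₂ = 719/34.1 = 21.085 s.
Tank 1: C₁ = C_in(1 − e^(−t/τ₁)). Tank 2 (τ₁ ≠ τ₂): C₂ = C_in[1 − (τ₁ e^(−t/τ₁) − τ₂ e^(−t/τ₂))/(τ₁ − τ₂)].
At t = 56.8: e^(−t/τ₁) = 0.039631, e^(−t/τ₂) = 0.067620.
C₂ = 3.52·[1 − (17.595·0.039631 − 21.085·0.067620)/(-3.4897)] = 3.52·0.79126 = 2.7852 g/L.

2.79 g/L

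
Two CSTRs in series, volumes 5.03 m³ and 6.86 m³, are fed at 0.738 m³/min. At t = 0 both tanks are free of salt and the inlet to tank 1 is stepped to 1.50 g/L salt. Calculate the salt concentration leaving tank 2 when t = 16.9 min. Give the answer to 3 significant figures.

0.933 g/L

Time constants: τᵢ = Vᵢ/Q for each well-mixed tank.
τ₁ = 5.03/0.738 = 6.8157 min; τ₂ = 6.86/0.738 = 9.2954 min.
Solving the cascade with C₁(0)=C₂(0)=0 gives C₂(t) = C_in[1 − (τ₁ e^(−t/τ₁) − τ₂ e^(−t/τ₂))/(τ₁ − τ₂)].
At t = 16.9: e^(−t/τ₁) = 0.083780, e^(−t/τ₂) = 0.16233.
C₂ = 1.50·[1 − (6.8157·0.083780 − 9.2954·0.16233)/(-2.4797)] = 1.50·0.62175 = 0.93263 g/L.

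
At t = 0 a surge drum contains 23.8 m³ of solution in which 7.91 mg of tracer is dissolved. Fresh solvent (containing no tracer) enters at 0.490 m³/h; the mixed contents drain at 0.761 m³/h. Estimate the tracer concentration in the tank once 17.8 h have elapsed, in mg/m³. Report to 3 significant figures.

Total volume: dV/dt = Q_in − Q_out = -0.27100 m³/h, so V(t) = 23.8 − 0.27100 t and V(17.8) = 18.976 m³.
Species balance (pure solvent in): dm/dt = −Q_out · m/V(t).
Separate: dm/m = −Q_out dt/V(t) ⇒ ln(m/m₀) = −(Q_out/(Q_in−Q_out)) ln(V/V₀).
m = m₀ (V₀/V)^(Q_out/(Q_in−Q_out)) = 7.91 × (23.8/18.976)^(-2.8081) = 4.1874 mg.
C = m/V = 4.1874/18.976 = 0.22067 mg/m³.

0.221 mg/m³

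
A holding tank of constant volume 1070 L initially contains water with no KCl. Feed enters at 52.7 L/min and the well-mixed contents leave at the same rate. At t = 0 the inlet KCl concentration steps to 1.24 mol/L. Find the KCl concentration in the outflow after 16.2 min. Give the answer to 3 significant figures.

Mass balance on the solute (V constant): V dC/dt = Q(C_in − C).
Rewrite as dC/dt + C/τ = C_in/τ, τ = V/Q = 20.304 min.
Integrating: C(t) = C_in + (C₀ − C_in) e^(−t/τ).
C(16.2) = 1.24 + (0 − 1.24)·e^(−16.2/20.304) = 1.24 + (-1.2400)·0.45028 = 0.68165 mol/L.

0.682 mol/L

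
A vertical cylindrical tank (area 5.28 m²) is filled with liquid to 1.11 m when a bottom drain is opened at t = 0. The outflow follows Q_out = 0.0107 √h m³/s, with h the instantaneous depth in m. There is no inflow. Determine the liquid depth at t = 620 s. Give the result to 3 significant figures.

0.181 m

A dh/dt = −Q_out = −0.0107 √h.
This is separable: 2 d(√h)/dt = −0.0107/A, so √h = √h₀ − (0.0107/(2A)) t.
√h = √1.11 − 0.0107·620/(2·5.28) = 1.0536 − 0.62822 = 0.42535.
h = 0.42535² = 0.18092 m.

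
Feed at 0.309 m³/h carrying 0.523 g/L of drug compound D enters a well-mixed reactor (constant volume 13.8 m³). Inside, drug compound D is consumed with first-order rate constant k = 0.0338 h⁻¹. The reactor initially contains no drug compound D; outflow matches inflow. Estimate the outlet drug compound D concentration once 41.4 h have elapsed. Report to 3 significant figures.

Species balance: V dC/dt = Q C_in − Q C − k V C.
dC/dt = (Q/V) C_in − (Q/V + k) C; effective rate a = Q/V + k = 0.022391 + 0.0338 = 0.056191 h⁻¹.
C_ss = Q C_in/(Q + kV) = 0.20841 g/L; C(t) = C_ss + (C₀ − C_ss) e^(−a t).
C(41.4) = 0.20841 + (-0.20841)·e^(−0.056191·41.4) = 0.20841 + (-0.20841)·0.097654 = 0.18805 g/L.

0.188 g/L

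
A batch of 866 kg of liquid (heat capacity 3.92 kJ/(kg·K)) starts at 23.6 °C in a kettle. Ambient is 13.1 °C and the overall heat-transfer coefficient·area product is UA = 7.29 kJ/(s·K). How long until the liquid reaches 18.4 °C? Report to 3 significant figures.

318 s

Energy balance: M c_p dT/dt = −UA(T − T_amb).
τ = M c_p/UA = 465.67 s; T_ss = T_amb = 13.100 °C.
T(t) = T_ss + (T₀ − T_ss)e^(−t/τ); set T = 18.4:
t = −τ ln[(T − T_ss)/(T₀ − T_ss)] = −465.67 · ln(0.50476) = 318.36 s.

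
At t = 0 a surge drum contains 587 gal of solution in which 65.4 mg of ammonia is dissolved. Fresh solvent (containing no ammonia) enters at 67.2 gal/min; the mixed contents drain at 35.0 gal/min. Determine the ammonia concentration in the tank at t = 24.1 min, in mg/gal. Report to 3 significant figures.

Total volume: dV/dt = Q_in − Q_out = 32.200 gal/min, so V(t) = 587 + 32.200 t and V(24.1) = 1363.0 gal.
Solute balance: dm/dt = 0 − Q_out C = −Q_out m/V(t).
Separate: dm/m = −Q_out dt/V(t) ⇒ ln(m/m₀) = −(Q_out/(Q_in−Q_out)) ln(V/V₀).
m = m₀ (V₀/V)^(Q_out/(Q_in−Q_out)) = 65.4 × (587/1363.0)^(1.0870) = 26.176 mg.
C = m/V = 26.176/1363.0 = 0.019204 mg/gal.

0.0192 mg/gal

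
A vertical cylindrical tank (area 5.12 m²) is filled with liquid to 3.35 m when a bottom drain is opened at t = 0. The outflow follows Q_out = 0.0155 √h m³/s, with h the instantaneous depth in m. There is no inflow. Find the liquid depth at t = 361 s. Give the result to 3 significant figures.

1.65 m

With no inflow, A dh/dt = −0.0155 √h.
This is separable: 2 d(√h)/dt = −0.0155/A, so √h = √h₀ − (0.0155/(2A)) t.
√h = √3.35 − 0.0155·361/(2·5.12) = 1.8303 − 0.54644 = 1.2839.
h = 1.2839² = 1.6483 m.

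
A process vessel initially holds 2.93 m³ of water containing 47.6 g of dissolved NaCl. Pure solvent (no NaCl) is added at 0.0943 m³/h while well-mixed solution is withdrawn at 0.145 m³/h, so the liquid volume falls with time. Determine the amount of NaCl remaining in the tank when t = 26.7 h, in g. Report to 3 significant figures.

8.08 g

Total volume: dV/dt = Q_in − Q_out = -0.050700 m³/h, so V(t) = 2.93 − 0.050700 t and V(26.7) = 1.5763 m³.
Solute balance: dm/dt = 0 − Q_out C = −Q_out m/V(t).
Separate: dm/m = −Q_out dt/V(t) ⇒ ln(m/m₀) = −(Q_out/(Q_in−Q_out)) ln(V/V₀).
m = m₀ (V₀/V)^(Q_out/(Q_in−Q_out)) = 47.6 × (2.93/1.5763)^(-2.8600) = 8.0841 g.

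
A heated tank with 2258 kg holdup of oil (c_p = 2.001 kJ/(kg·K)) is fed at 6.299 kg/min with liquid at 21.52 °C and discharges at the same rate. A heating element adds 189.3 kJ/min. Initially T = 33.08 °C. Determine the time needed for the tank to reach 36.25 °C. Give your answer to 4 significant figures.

890.2 min

M c_p dT/dt = ṁ c_p (T_in − T) + Q̇.
τ = M/ṁ = 358.470 min; T_ss = T_in + Q̇/(ṁ c_p) = 36.5387 °C.
T(t) = T_ss + (T₀ − T_ss) e^(−t/τ). Set T = 36.25:
e^(−t/τ) = (36.25 − 36.5387)/(33.08 − 36.5387) = 0.0834668
t = −358.470 · ln(0.0834668) = 890.190 min.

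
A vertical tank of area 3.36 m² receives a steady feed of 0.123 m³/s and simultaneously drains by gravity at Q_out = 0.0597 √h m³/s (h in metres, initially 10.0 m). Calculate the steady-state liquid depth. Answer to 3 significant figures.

4.24 m

Level balance: A dh/dt = 0.123 − 0.0597 √h. Setting dh/dt = 0:
Q_in = 0.0597 √h_ss ⇒ √h_ss = 0.123/0.0597 = 2.0603.
h_ss = 2.0603² = 4.2448 m. (Since h₀ = 10.0 m > h_ss, the level will fall toward this value.)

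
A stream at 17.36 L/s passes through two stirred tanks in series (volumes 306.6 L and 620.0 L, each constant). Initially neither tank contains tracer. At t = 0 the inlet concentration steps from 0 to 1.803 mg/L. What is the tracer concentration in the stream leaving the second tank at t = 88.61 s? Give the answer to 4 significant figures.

1.516 mg/L

Each tank obeys Vᵢ dCᵢ/dt = Q(Cᵢ₋₁ − Cᵢ), so τᵢ = Vᵢ/Q.
τ₁ = 306.6/17.36 = 17.6613 s; τ₂ = 620.0/17.36 = 35.7143 s.
Solving the cascade with C₁(0)=C₂(0)=0 gives C₂(t) = C_in[1 − (τ₁ e^(−t/τ₁) − τ₂ e^(−t/τ₂))/(τ₁ − τ₂)].
At t = 88.61: e^(−t/τ₁) = 0.00662313, e^(−t/τ₂) = 0.0836528.
C₂ = 1.803·[1 − (17.6613·0.00662313 − 35.7143·0.0836528)/(-18.0530)] = 1.803·0.840989 = 1.51630 mg/L.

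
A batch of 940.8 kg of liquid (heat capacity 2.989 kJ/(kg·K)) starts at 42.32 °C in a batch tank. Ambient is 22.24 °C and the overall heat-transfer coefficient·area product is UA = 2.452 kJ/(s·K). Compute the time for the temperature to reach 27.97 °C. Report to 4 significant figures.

Energy balance: M c_p dT/dt = −UA(T − T_amb).
τ = M c_p/UA = 1146.84 s; T_ss = T_amb = 22.2400 °C.
T(t) = T_ss + (T₀ − T_ss)e^(−t/τ); set T = 27.97:
t = −τ ln[(T − T_ss)/(T₀ − T_ss)] = −1146.84 · ln(0.285359) = 1438.15 s.

1438 s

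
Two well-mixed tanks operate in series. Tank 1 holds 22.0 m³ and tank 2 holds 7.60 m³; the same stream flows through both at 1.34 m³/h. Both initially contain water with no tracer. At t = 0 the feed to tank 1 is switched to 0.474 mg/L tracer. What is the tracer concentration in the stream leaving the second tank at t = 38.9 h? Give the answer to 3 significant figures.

Species balance on tank i: dCᵢ/dt = (Cᵢ₋₁ − Cᵢ)/τᵢ with τᵢ = Vᵢ/Q.
τ₁ = 22.0/1.34 = 16.418 h; τ₂ = 7.60/1.34 = 5.6716 h.
Solving the cascade with C₁(0)=C₂(0)=0 gives C₂(t) = C_in[1 − (τ₁ e^(−t/τ₁) − τ₂ e^(−t/τ₂))/(τ₁ − τ₂)].
At t = 38.9: e^(−t/τ₁) = 0.093540, e^(−t/τ₂) = 0.0010503.
C₂ = 0.474·[1 − (16.418·0.093540 − 5.6716·0.0010503)/(10.746)] = 0.474·0.85765 = 0.40652 mg/L.

0.407 mg/L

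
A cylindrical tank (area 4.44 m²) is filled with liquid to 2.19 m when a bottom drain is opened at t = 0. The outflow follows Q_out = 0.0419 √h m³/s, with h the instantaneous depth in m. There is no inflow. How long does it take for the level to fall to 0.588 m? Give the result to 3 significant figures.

A dh/dt = −Q_out = −0.0419 √h.
∫ h^(−1/2) dh = −(0.0419/A) ∫ dt, giving 2√h = 2√h₀ − (0.0419/A) t.
t = 2A(√h₀ − √h)/0.0419 = 2·4.44·(√2.19 − √0.588)/0.0419
  = 8.8800 × (1.4799 − 0.76681) / 0.0419 = 151.12 s.

151 s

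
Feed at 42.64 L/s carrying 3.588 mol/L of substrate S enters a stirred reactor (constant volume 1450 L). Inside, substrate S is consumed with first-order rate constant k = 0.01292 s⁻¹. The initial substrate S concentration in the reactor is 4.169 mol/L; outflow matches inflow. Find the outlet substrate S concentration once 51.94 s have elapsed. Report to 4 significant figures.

Accumulation = in − out − consumed: V dC/dt = Q C_in − Q C − k V C.
This is linear with rate a = Q/V + k = 0.0423269 s⁻¹.
C_ss = Q C_in/(Q + kV) = 2.49279 mol/L; C(t) = C_ss + (C₀ − C_ss) e^(−a t).
C(51.94) = 2.49279 + (1.67621)·e^(−0.0423269·51.94) = 2.49279 + (1.67621)·0.110974 = 2.67880 mol/L.

2.679 mol/L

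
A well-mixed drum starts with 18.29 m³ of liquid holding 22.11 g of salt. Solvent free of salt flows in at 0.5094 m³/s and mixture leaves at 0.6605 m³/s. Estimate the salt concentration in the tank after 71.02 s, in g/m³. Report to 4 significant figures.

0.06146 g/m³

Total volume: dV/dt = Q_in − Q_out = -0.151100 m³/s, so V(t) = 18.29 − 0.151100 t and V(71.02) = 7.55888 m³.
Solute balance: dm/dt = 0 − Q_out C = −Q_out m/V(t).
dm/m = −Q_out dt/(V₀ − 0.151100 t); integrating gives ln(m/m₀) = −(Q_out/(Q_in−Q_out)) ln(V/V₀).
m = m₀ (V₀/V)^(Q_out/(Q_in−Q_out)) = 22.11 × (18.29/7.55888)^(-4.37128) = 0.464604 g.
C = m/V = 0.464604/7.55888 = 0.0614647 g/m³.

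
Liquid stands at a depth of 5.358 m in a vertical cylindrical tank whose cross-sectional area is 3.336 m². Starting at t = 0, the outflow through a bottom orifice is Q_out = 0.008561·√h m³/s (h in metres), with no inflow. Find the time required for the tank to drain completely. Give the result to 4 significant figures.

1804 s

With no inflow, A dh/dt = −0.008561 √h.
∫ h^(−1/2) dh = −(0.008561/A) ∫ dt, giving 2√h = 2√h₀ − (0.008561/A) t.
Set h = 0: 2√h₀ = (0.008561/A) t_empty ⇒ t_empty = 2A√h₀/0.008561.
t_empty = 2·3.336·√5.358/0.008561 = 6.67200·2.31474/0.008561 = 1803.98 s.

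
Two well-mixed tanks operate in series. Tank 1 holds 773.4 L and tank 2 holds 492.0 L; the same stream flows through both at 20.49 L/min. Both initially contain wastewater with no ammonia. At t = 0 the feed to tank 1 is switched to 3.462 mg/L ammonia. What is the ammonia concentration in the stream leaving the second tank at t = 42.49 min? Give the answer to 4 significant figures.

Species balance on tank i: dCᵢ/dt = (Cᵢ₋₁ − Cᵢ)/τᵢ with τᵢ = Vᵢ/Q.
τ₁ = 773.4/20.49 = 37.7452 min; τ₂ = 492.0/20.49 = 24.0117 min.
Solving the cascade with C₁(0)=C₂(0)=0 gives C₂(t) = C_in[1 − (τ₁ e^(−t/τ₁) − τ₂ e^(−t/τ₂))/(τ₁ − τ₂)].
At t = 42.49: e^(−t/τ₁) = 0.324424, e^(−t/τ₂) = 0.170409.
C₂ = 3.462·[1 − (37.7452·0.324424 − 24.0117·0.170409)/(13.7335)] = 3.462·0.406297 = 1.40660 mg/L.

1.407 mg/L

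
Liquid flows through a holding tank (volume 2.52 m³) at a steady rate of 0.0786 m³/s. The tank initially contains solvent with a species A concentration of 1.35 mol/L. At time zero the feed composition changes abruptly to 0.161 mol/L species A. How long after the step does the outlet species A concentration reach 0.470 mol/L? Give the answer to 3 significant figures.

Species balance: V dC/dt = Q(C_in − C) ⇒ τ = V/Q = 32.061 s.
C(t) = C_in + (C₀ − C_in) e^(−t/τ). Set C = 0.470 and solve for t:
e^(−t/τ) = (C − C_in)/(C₀ − C_in) = (0.470 − 0.161)/(1.35 − 0.161) = 0.25988
t = −τ ln(…) = 32.061 × 1.3475 = 43.203 s.

43.2 s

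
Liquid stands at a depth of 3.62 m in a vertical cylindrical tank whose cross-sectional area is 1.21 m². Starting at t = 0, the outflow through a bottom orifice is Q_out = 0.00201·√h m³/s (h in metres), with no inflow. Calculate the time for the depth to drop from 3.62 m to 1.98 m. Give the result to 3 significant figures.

A dh/dt = −Q_out = −0.00201 √h.
∫ h^(−1/2) dh = −(0.00201/A) ∫ dt, giving 2√h = 2√h₀ − (0.00201/A) t.
t = 2A(√h₀ − √h)/0.00201 = 2·1.21·(√3.62 − √1.98)/0.00201
  = 2.4200 × (1.9026 − 1.4071) / 0.00201 = 596.58 s.

597 s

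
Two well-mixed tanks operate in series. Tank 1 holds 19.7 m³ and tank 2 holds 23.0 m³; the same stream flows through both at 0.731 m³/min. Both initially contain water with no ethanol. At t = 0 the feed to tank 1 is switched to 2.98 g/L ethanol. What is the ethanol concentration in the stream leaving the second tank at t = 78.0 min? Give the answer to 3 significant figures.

2.22 g/L

Time constants: τᵢ = Vᵢ/Q for each well-mixed tank.
τ₁ = 19.7/0.731 = 26.949 min; τ₂ = 23.0/0.731 = 31.464 min.
Solving the cascade with C₁(0)=C₂(0)=0 gives C₂(t) = C_in[1 − (τ₁ e^(−t/τ₁) − τ₂ e^(−t/τ₂))/(τ₁ − τ₂)].
At t = 78.0: e^(−t/τ₁) = 0.055337, e^(−t/τ₂) = 0.083823.
C₂ = 2.98·[1 − (26.949·0.055337 − 31.464·0.083823)/(-4.5144)] = 2.98·0.74612 = 2.2234 g/L.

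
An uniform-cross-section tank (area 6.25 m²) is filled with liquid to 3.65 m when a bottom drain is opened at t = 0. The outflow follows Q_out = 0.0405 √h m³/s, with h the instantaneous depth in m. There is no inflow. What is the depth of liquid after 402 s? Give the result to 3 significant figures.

0.370 m

A dh/dt = −Q_out = −0.0405 √h.
Separate and integrate: 2(√h − √h₀) = −(0.0405/A) t.
√h = √3.65 − 0.0405·402/(2·6.25) = 1.9105 − 1.3025 = 0.60802.
h = 0.60802² = 0.36969 m.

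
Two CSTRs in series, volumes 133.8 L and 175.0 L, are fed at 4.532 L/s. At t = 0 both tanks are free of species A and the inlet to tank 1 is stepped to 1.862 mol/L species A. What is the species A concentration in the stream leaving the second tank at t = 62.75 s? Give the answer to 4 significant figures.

Species balance on tank i: dCᵢ/dt = (Cᵢ₋₁ − Cᵢ)/τᵢ with τᵢ = Vᵢ/Q.
τ₁ = 133.8/4.532 = 29.5234 s; τ₂ = 175.0/4.532 = 38.6143 s.
Solving the cascade with C₁(0)=C₂(0)=0 gives C₂(t) = C_in[1 − (τ₁ e^(−t/τ₁) − τ₂ e^(−t/τ₂))/(τ₁ − τ₂)].
At t = 62.75: e^(−t/τ₁) = 0.119381, e^(−t/τ₂) = 0.196903.
C₂ = 1.862·[1 − (29.5234·0.119381 − 38.6143·0.196903)/(-9.09091)] = 1.862·0.551341 = 1.02660 mol/L.

1.027 mol/L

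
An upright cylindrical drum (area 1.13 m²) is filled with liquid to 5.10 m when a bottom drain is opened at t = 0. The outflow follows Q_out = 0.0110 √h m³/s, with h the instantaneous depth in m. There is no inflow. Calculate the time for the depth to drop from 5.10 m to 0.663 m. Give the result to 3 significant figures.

Accumulation of liquid (constant cross-section A): A dh/dt = −0.0110 √h.
This is separable: 2 d(√h)/dt = −0.0110/A, so √h = √h₀ − (0.0110/(2A)) t.
t = 2A(√h₀ − √h)/0.0110 = 2·1.13·(√5.10 − √0.663)/0.0110
  = 2.2600 × (2.2583 − 0.81425) / 0.0110 = 296.69 s.

297 s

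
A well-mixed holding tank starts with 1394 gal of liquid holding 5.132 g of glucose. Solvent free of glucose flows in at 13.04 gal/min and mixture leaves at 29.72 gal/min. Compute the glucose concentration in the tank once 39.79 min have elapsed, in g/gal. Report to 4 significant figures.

Total volume: dV/dt = Q_in − Q_out = -16.6800 gal/min, so V(t) = 1394 − 16.6800 t and V(39.79) = 730.303 gal.
Species balance (pure solvent in): dm/dt = −Q_out · m/V(t).
Separate: dm/m = −Q_out dt/V(t) ⇒ ln(m/m₀) = −(Q_out/(Q_in−Q_out)) ln(V/V₀).
m = m₀ (V₀/V)^(Q_out/(Q_in−Q_out)) = 5.132 × (1394/730.303)^(-1.78177) = 1.62194 g.
C = m/V = 1.62194/730.303 = 0.00222092 g/gal.

0.002221 g/gal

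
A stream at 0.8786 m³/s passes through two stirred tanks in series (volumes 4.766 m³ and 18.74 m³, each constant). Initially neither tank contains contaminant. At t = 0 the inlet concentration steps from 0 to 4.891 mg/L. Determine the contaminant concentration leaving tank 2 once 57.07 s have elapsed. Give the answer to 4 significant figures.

4.439 mg/L

Each tank obeys Vᵢ dCᵢ/dt = Q(Cᵢ₋₁ − Cᵢ), so τᵢ = Vᵢ/Q.
τ₁ = 4.766/0.8786 = 5.42454 s; τ₂ = 18.74/0.8786 = 21.3294 s.
Tank 1: C₁ = C_in(1 − e^(−t/τ₁)). Tank 2 (τ₁ ≠ τ₂): C₂ = C_in[1 − (τ₁ e^(−t/τ₁) − τ₂ e^(−t/τ₂))/(τ₁ − τ₂)].
At t = 57.07: e^(−t/τ₁) = 2.69720e-05, e^(−t/τ₂) = 0.0688620.
C₂ = 4.891·[1 − (5.42454·2.69720e-05 − 21.3294·0.0688620)/(-15.9048)] = 4.891·0.907661 = 4.43937 mg/L.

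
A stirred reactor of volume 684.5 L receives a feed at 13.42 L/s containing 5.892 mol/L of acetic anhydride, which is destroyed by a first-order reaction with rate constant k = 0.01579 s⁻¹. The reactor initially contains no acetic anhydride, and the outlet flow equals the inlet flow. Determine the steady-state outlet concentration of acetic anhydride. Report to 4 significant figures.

3.264 mol/L

V dC/dt = Q(C_in − C) − k V C.
Steady state (dC/dt = 0): C_ss = Q C_in/(Q + kV) = C_in/(1 + kV/Q).
C_ss = 13.42·5.892/(13.42 + 0.01579·684.5) = 79.0706/24.2283 = 3.26357 mol/L.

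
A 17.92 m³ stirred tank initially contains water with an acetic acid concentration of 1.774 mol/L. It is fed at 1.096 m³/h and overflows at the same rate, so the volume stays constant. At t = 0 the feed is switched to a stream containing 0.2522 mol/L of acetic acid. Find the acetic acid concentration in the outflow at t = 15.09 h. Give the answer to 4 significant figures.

Accumulation = in − out for the solute gives V dC/dt = Q(C_in − C).
Time constant τ = V/Q = 17.92/1.096 = 16.3504 h.
This is linear first-order; C(t) = C_in + (C₀ − C_in) e^(−t/τ).
C(15.09) = 0.2522 + (1.774 − 0.2522)·e^(−15.09/16.3504) = 0.2522 + (1.52180)·0.397359 = 0.856901 mol/L.

0.8569 mol/L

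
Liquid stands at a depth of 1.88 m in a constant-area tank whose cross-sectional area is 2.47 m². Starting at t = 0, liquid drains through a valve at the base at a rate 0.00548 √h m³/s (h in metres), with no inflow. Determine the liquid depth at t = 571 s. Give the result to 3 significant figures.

Accumulation of liquid (constant cross-section A): A dh/dt = −0.00548 √h.
This is separable: 2 d(√h)/dt = −0.00548/A, so √h = √h₀ − (0.00548/(2A)) t.
√h = √1.88 − 0.00548·571/(2·2.47) = 1.3711 − 0.63342 = 0.73771.
h = 0.73771² = 0.54422 m.

0.544 m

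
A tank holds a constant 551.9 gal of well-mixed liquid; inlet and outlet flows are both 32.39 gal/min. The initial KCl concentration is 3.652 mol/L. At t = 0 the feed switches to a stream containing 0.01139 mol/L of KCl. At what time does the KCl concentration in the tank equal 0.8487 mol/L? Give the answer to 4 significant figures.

Species balance: V dC/dt = Q(C_in − C) ⇒ τ = V/Q = 17.0392 min.
C(t) = C_in + (C₀ − C_in) e^(−t/τ). Set C = 0.8487 and solve for t:
e^(−t/τ) = (C − C_in)/(C₀ − C_in) = (0.8487 − 0.01139)/(3.652 − 0.01139) = 0.229992
t = −τ ln(…) = 17.0392 × 1.46971 = 25.0427 min.

25.04 min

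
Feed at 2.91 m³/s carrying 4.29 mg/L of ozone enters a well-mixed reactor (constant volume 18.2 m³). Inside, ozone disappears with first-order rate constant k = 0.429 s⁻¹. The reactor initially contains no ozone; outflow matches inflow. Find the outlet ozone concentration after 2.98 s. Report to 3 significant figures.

Accumulation = in − out − consumed: V dC/dt = Q C_in − Q C − k V C.
dC/dt = (Q/V) C_in − (Q/V + k) C; effective rate a = Q/V + k = 0.15989 + 0.429 = 0.58889 s⁻¹.
C_ss = Q C_in/(Q + kV) = 1.1648 mg/L; C(t) = C_ss + (C₀ − C_ss) e^(−a t).
C(2.98) = 1.1648 + (-1.1648)·e^(−0.58889·2.98) = 1.1648 + (-1.1648)·0.17293 = 0.96336 mg/L.

0.963 mg/L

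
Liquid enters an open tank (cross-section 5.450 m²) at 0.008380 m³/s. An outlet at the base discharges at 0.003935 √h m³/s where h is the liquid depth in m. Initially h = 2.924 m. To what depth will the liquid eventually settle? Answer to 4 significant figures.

4.535 m

Level balance: A dh/dt = 0.008380 − 0.003935 √h. Setting dh/dt = 0:
Q_in = 0.003935 √h_ss ⇒ √h_ss = 0.008380/0.003935 = 2.12961.
h_ss = 2.12961² = 4.53522 m. (Since h₀ = 2.924 m < h_ss, the level will rise toward this value.)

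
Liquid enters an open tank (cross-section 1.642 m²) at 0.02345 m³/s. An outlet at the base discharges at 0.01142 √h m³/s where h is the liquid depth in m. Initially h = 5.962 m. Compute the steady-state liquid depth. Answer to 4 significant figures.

4.217 m

A dh/dt = Q_in − 0.01142 √h. Steady state requires inflow = outflow:
Q_in = 0.01142 √h_ss ⇒ √h_ss = 0.02345/0.01142 = 2.05342.
h_ss = 2.05342² = 4.21651 m. (Since h₀ = 5.962 m > h_ss, the level will fall toward this value.)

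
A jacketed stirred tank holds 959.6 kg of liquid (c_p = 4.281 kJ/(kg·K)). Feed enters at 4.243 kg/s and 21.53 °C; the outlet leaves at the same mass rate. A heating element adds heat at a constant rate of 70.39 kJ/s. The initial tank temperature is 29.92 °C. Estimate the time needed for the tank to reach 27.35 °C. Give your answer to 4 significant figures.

M c_p dT/dt = ṁ c_p (T_in − T) + Q̇.
τ = M/ṁ = 226.161 s; T_ss = T_in + Q̇/(ṁ c_p) = 25.4052 °C.
T(t) = T_ss + (T₀ − T_ss) e^(−t/τ). Set T = 27.35:
e^(−t/τ) = (27.35 − 25.4052)/(29.92 − 25.4052) = 0.430763
t = −226.161 · ln(0.430763) = 190.472 s.

190.5 s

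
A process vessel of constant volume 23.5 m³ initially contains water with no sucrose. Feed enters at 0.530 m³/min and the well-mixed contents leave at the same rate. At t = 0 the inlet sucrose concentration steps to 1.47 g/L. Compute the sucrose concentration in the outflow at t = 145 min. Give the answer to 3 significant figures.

Accumulation = in − out for the solute gives V dC/dt = Q(C_in − C).
Time constant τ = V/Q = 23.5/0.530 = 44.340 min.
This is linear first-order; C(t) = C_in + (C₀ − C_in) e^(−t/τ).
C(145) = 1.47 + (0 − 1.47)·e^(−145/44.340) = 1.47 + (-1.4700)·0.037998 = 1.4141 g/L.

1.41 g/L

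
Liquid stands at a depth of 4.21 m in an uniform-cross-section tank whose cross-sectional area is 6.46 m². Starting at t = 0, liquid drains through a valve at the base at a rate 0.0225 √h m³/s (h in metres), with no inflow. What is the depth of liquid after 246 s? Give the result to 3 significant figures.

Mass balance (ρ constant): A dh/dt = −0.0225 √h.
∫ h^(−1/2) dh = −(0.0225/A) ∫ dt, giving 2√h = 2√h₀ − (0.0225/A) t.
√h = √4.21 − 0.0225·246/(2·6.46) = 2.0518 − 0.42841 = 1.6234.
h = 1.6234² = 2.6355 m.

2.64 m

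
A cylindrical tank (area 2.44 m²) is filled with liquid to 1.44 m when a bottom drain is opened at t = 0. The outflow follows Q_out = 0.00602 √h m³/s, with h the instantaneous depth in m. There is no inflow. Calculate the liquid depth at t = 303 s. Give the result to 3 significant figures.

0.683 m

Mass balance (ρ constant): A dh/dt = −0.00602 √h.
Separate and integrate: 2(√h − √h₀) = −(0.00602/A) t.
√h = √1.44 − 0.00602·303/(2·2.44) = 1.2000 − 0.37378 = 0.82622.
h = 0.82622² = 0.68263 m.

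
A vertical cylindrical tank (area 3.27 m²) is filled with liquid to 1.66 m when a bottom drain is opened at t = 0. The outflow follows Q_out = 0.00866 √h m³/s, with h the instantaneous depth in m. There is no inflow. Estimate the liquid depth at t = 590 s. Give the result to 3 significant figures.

A dh/dt = −Q_out = −0.00866 √h.
Separate and integrate: 2(√h − √h₀) = −(0.00866/A) t.
√h = √1.66 − 0.00866·590/(2·3.27) = 1.2884 − 0.78125 = 0.50716.
h = 0.50716² = 0.25721 m.

0.257 m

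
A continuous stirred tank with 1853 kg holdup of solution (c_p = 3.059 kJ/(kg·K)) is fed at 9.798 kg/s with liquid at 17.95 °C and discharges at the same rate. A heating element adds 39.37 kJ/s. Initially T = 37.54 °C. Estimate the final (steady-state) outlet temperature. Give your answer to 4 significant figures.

Energy balance: M c_p dT/dt = ṁ c_p (T_in − T) + 39.37.
At steady state dT/dt = 0 ⇒ T_ss = T_in + Q̇/(ṁ c_p) = 17.95 + 39.37/(9.798·3.059) = 19.2636 °C.

19.26 °C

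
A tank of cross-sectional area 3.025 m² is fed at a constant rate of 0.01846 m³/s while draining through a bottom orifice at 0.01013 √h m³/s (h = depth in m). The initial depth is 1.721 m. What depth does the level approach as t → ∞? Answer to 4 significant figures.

3.321 m

Mass balance (ρ constant): A dh/dt = Q_in − 0.01013 √h. At steady state dh/dt = 0:
Q_in = 0.01013 √h_ss ⇒ √h_ss = 0.01846/0.01013 = 1.82231.
h_ss = 1.82231² = 3.32081 m. (Since h₀ = 1.721 m < h_ss, the level will rise toward this value.)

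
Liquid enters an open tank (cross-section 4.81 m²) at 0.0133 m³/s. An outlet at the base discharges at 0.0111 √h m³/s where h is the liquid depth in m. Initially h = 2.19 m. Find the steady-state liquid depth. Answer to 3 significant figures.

Volume balance on the tank: A dh/dt = Q_in − 0.0111 √h. At steady state dh/dt = 0:
Q_in = 0.0111 √h_ss ⇒ √h_ss = 0.0133/0.0111 = 1.1982.
h_ss = 1.1982² = 1.4357 m. (Since h₀ = 2.19 m > h_ss, the level will fall toward this value.)

1.44 m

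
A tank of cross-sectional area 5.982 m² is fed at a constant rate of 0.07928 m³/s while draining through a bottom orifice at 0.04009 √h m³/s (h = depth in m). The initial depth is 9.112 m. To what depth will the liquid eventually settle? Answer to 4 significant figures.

3.911 m

Level balance: A dh/dt = 0.07928 − 0.04009 √h. Setting dh/dt = 0:
Q_in = 0.04009 √h_ss ⇒ √h_ss = 0.07928/0.04009 = 1.97755.
h_ss = 1.97755² = 3.91071 m. (Since h₀ = 9.112 m > h_ss, the level will fall toward this value.)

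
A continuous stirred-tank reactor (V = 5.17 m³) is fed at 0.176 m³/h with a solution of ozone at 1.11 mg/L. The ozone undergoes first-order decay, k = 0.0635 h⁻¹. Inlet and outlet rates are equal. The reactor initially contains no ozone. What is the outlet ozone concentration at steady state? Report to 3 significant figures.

0.387 mg/L

Species balance: V dC/dt = Q C_in − Q C − k V C.
At steady state: 0 = Q C_in − (Q + kV) C_ss, so C_ss = Q C_in/(Q + kV).
C_ss = 0.176·1.11/(0.176 + 0.0635·5.17) = 0.19536/0.50429 = 0.38739 mg/L.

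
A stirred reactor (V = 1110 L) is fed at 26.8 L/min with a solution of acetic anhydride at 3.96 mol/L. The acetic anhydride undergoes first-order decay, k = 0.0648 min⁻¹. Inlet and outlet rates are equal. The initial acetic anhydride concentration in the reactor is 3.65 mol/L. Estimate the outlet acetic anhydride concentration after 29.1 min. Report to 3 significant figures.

V dC/dt = Q(C_in − C) − k V C.
dC/dt = (Q/V) C_in − (Q/V + k) C; effective rate a = Q/V + k = 0.024144 + 0.0648 = 0.088944 min⁻¹.
C_ss = Q C_in/(Q + kV) = 1.0750 mol/L; C(t) = C_ss + (C₀ − C_ss) e^(−a t).
C(29.1) = 1.0750 + (2.5750)·e^(−0.088944·29.1) = 1.0750 + (2.5750)·0.075150 = 1.2685 mol/L.

1.27 mol/L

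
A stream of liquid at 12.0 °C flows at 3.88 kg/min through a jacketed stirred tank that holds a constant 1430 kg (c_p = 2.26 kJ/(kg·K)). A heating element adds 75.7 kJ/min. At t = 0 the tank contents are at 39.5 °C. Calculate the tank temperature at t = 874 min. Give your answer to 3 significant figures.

Energy balance: M c_p dT/dt = ṁ c_p (T_in − T) + 75.7.
Rearrange: dT/dt = (T_ss − T)/τ with τ = M/ṁ = 368.56 min and T_ss = T_in + Q̇/(ṁ c_p) = 20.633 °C.
Solution: T(t) = T_ss + (T₀ − T_ss) e^(−t/τ).
T(874) = 20.633 + (18.867)·e^(−874/368.56) = 20.633 + (18.867)·0.093349 = 22.394 °C.

22.4 °C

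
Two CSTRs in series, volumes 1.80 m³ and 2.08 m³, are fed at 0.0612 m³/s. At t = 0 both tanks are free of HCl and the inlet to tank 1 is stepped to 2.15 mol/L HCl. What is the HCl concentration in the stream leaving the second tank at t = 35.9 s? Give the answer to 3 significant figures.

0.674 mol/L

Time constants: τᵢ = Vᵢ/Q for each well-mixed tank.
τ₁ = 1.80/0.0612 = 29.412 s; τ₂ = 2.08/0.0612 = 33.987 s.
Tank 1: C₁ = C_in(1 − e^(−t/τ₁)). Tank 2 (τ₁ ≠ τ₂): C₂ = C_in[1 − (τ₁ e^(−t/τ₁) − τ₂ e^(−t/τ₂))/(τ₁ − τ₂)].
At t = 35.9: e^(−t/τ₁) = 0.29505, e^(−t/τ₂) = 0.34774.
C₂ = 2.15·[1 − (29.412·0.29505 − 33.987·0.34774)/(-4.5752)] = 2.15·0.31353 = 0.67409 mol/L.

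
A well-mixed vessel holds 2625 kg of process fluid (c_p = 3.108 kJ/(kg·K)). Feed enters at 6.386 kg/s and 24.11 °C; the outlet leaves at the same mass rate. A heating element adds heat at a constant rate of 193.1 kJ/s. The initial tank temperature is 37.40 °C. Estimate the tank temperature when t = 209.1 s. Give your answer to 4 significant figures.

Unsteady energy balance on the tank contents: M c_p dT/dt = ṁ c_p (T_in − T) + 193.1.
Rearrange: dT/dt = (T_ss − T)/τ with τ = M/ṁ = 411.055 s and T_ss = T_in + Q̇/(ṁ c_p) = 33.8391 °C.
T approaches T_ss exponentially: T(t) = T_ss + (T₀ − T_ss) e^(−t/τ).
T(209.1) = 33.8391 + (3.56091)·e^(−209.1/411.055) = 33.8391 + (3.56091)·0.601282 = 35.9802 °C.

35.98 °C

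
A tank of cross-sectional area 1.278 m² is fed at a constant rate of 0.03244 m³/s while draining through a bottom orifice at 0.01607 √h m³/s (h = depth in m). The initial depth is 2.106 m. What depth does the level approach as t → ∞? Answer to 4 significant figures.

Mass balance (ρ constant): A dh/dt = Q_in − 0.01607 √h. At steady state dh/dt = 0:
Q_in = 0.01607 √h_ss ⇒ √h_ss = 0.03244/0.01607 = 2.01867.
h_ss = 2.01867² = 4.07502 m. (Since h₀ = 2.106 m < h_ss, the level will rise toward this value.)

4.075 m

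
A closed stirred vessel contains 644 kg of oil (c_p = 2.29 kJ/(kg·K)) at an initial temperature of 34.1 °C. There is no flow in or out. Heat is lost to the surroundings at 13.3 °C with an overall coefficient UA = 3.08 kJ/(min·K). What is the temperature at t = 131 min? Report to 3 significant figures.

Heat balance on the well-mixed liquid: M c_p dT/dt = −UA(T − T_amb).
dT/dt = (T_ss − T)/τ with T_ss = T_amb = 13.300 °C, τ = M c_p/UA = 644·2.29/3.08 = 478.82 min.
This is linear first-order; T(t) = T_ss + (T₀ − T_ss) e^(−t/τ).
T(131) = 13.300 + (20.800)·0.76064 = 29.121 °C.

29.1 °C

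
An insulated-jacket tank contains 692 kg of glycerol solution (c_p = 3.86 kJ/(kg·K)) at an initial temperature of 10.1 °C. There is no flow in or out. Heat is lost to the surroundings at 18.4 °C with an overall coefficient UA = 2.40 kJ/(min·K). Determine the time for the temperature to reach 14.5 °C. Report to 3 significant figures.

First-law balance (no shaft work): M c_p dT/dt = −UA(T − T_amb).
τ = M c_p/UA = 1113.0 min; T_ss = T_amb = 18.400 °C.
T(t) = T_ss + (T₀ − T_ss)e^(−t/τ); set T = 14.5:
t = −τ ln[(T − T_ss)/(T₀ − T_ss)] = −1113.0 · ln(0.46988) = 840.60 min.

841 min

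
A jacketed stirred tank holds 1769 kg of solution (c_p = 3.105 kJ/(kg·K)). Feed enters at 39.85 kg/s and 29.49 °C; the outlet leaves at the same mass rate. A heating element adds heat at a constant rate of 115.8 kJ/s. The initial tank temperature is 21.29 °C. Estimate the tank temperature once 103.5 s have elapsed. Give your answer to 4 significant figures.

29.54 °C

M c_p dT/dt = ṁ c_p (T_in − T) + Q̇.
τ = M/ṁ = 44.3915 s; T_ss = T_in + Q̇/(ṁ c_p) = 29.49 + 115.8/(39.85·3.105) = 30.4259 °C.
This is linear first-order; T(t) = T_ss + (T₀ − T_ss) e^(−t/τ).
T(103.5) = 30.4259 + (-9.13588)·e^(−103.5/44.3915) = 30.4259 + (-9.13588)·0.0971471 = 29.5384 °C.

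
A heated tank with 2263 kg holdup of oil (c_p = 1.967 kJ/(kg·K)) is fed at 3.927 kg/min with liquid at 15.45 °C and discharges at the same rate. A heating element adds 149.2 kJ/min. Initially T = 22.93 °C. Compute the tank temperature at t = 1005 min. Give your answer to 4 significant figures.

32.70 °C

M c_p dT/dt = ṁ c_p (T_in − T) + Q̇.
τ = M/ṁ = 576.267 min; T_ss = T_in + Q̇/(ṁ c_p) = 15.45 + 149.2/(3.927·1.967) = 34.7654 °C.
Solution: T(t) = T_ss + (T₀ − T_ss) e^(−t/τ).
T(1005) = 34.7654 + (-11.8354)·e^(−1005/576.267) = 34.7654 + (-11.8354)·0.174823 = 32.6963 °C.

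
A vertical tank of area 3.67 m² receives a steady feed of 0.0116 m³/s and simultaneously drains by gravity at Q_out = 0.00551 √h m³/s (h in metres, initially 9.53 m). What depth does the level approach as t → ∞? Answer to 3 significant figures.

4.43 m

Unsteady balance on liquid volume: A dh/dt = Q_in − 0.00551 √h. At steady state dh/dt = 0:
Q_in = 0.00551 √h_ss ⇒ √h_ss = 0.0116/0.00551 = 2.1053.
h_ss = 2.1053² = 4.4321 m. (Since h₀ = 9.53 m > h_ss, the level will fall toward this value.)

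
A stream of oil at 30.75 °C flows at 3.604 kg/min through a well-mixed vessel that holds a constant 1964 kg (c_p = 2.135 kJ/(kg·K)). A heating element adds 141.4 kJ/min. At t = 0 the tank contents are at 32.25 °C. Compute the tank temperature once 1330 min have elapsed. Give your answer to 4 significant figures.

M c_p dT/dt = ṁ c_p (T_in − T) + Q̇.
τ = M/ṁ = 544.950 min; T_ss = T_in + Q̇/(ṁ c_p) = 30.75 + 141.4/(3.604·2.135) = 49.1267 °C.
T approaches T_ss exponentially: T(t) = T_ss + (T₀ − T_ss) e^(−t/τ).
T(1330) = 49.1267 + (-16.8767)·e^(−1330/544.950) = 49.1267 + (-16.8767)·0.0871094 = 47.6566 °C.

47.66 °C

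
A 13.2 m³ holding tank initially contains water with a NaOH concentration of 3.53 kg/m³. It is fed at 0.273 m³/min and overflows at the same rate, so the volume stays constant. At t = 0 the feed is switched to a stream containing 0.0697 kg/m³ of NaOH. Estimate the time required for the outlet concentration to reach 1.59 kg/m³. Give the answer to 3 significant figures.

Species balance: V dC/dt = Q(C_in − C) ⇒ τ = V/Q = 48.352 min.
C(t) = C_in + (C₀ − C_in) e^(−t/τ). Set C = 1.59 and solve for t:
e^(−t/τ) = (C − C_in)/(C₀ − C_in) = (1.59 − 0.0697)/(3.53 − 0.0697) = 0.43935
t = −τ ln(…) = 48.352 × 0.82245 = 39.767 min.

39.8 min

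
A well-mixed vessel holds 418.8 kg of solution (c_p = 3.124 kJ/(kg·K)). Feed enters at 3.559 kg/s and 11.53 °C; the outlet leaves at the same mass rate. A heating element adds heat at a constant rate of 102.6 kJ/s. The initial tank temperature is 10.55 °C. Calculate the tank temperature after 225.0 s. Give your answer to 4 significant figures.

19.25 °C

M c_p dT/dt = ṁ c_p (T_in − T) + Q̇.
Rearrange: dT/dt = (T_ss − T)/τ with τ = M/ṁ = 117.674 s and T_ss = T_in + Q̇/(ṁ c_p) = 20.7580 °C.
T approaches T_ss exponentially: T(t) = T_ss + (T₀ − T_ss) e^(−t/τ).
T(225.0) = 20.7580 + (-10.2080)·e^(−225.0/117.674) = 20.7580 + (-10.2080)·0.147774 = 19.2495 °C.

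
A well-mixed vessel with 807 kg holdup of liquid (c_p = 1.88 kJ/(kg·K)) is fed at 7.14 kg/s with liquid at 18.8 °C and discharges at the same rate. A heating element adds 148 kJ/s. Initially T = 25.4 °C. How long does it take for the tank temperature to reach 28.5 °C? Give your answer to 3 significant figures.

136 s

M c_p dT/dt = ṁ c_p (T_in − T) + Q̇.
τ = M/ṁ = 113.03 s; T_ss = T_in + Q̇/(ṁ c_p) = 29.826 °C.
T(t) = T_ss + (T₀ − T_ss) e^(−t/τ). Set T = 28.5:
e^(−t/τ) = (28.5 − 29.826)/(25.4 − 29.826) = 0.29954
t = −113.03 · ln(0.29954) = 136.25 s.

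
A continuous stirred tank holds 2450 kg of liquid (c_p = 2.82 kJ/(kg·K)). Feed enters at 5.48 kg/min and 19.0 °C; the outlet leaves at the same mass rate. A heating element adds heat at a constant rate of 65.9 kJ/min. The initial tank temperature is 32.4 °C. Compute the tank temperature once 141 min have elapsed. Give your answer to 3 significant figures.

Unsteady energy balance on the tank contents: M c_p dT/dt = ṁ c_p (T_in − T) + 65.9.
τ = M/ṁ = 447.08 min; T_ss = T_in + Q̇/(ṁ c_p) = 19.0 + 65.9/(5.48·2.82) = 23.264 °C.
Integrating: T(t) = T_ss + (T₀ − T_ss) e^(−t/τ).
T(141) = 23.264 + (9.1356)·e^(−141/447.08) = 23.264 + (9.1356)·0.72951 = 29.929 °C.

29.9 °C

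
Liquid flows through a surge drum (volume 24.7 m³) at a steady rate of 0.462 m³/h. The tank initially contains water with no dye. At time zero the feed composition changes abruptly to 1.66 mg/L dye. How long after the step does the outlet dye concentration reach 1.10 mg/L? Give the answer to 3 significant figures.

Species balance on the tank: V dC/dt = Q(C_in − C), so τ = V/Q = 53.463 h.
C(t) = C_in + (C₀ − C_in) e^(−t/τ). Set C = 1.10 and solve for t:
e^(−t/τ) = (C − C_in)/(C₀ − C_in) = (1.10 − 1.66)/(0 − 1.66) = 0.33735
t = −τ ln(…) = 53.463 × 1.0866 = 58.095 h.

58.1 h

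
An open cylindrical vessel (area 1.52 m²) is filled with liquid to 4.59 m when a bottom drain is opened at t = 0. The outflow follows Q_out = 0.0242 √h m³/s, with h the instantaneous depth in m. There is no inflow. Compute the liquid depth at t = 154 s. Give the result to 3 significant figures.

0.840 m

Accumulation of liquid (constant cross-section A): A dh/dt = −0.0242 √h.
Separate and integrate: 2(√h − √h₀) = −(0.0242/A) t.
√h = √4.59 − 0.0242·154/(2·1.52) = 2.1424 − 1.2259 = 0.91651.
h = 0.91651² = 0.83999 m.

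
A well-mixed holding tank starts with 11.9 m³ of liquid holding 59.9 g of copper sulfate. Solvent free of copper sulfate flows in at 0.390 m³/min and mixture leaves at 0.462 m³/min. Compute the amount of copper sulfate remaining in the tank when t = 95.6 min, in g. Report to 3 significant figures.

Let m(t) be the amount of copper sulfate. Volume: V(t) = V₀ + (Q_in − Q_out) t = 11.9 − 0.072000 t; V(95.6) = 5.0168 m³.
Species balance (pure solvent in): dm/dt = −Q_out · m/V(t).
dm/m = −Q_out dt/(V₀ − 0.072000 t); integrating gives ln(m/m₀) = −(Q_out/(Q_in−Q_out)) ln(V/V₀).
m = m₀ (V₀/V)^(Q_out/(Q_in−Q_out)) = 59.9 × (11.9/5.0168)^(-6.4167) = 0.23464 g.

0.235 g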